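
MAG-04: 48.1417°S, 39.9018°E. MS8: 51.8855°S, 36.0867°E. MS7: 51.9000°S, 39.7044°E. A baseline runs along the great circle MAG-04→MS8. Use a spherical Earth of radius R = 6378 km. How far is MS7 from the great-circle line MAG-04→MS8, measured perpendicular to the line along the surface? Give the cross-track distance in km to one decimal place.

208.6 km

δ₁₃ = central angle MAG-04→MS7 = 0.065632 rad  (haversine)
θ₁₃ = bearing MAG-04→MS7 = 181.858°,  θ₁₂ = bearing MAG-04→MS8 = 211.770°
dₓₜ = R·arcsin(sin δ₁₃ · sin(θ₁₃ − θ₁₂)) = 6378·arcsin(0.06558·sin(-29.913°)) = -208.636 km
|dₓₜ| = 208.636 km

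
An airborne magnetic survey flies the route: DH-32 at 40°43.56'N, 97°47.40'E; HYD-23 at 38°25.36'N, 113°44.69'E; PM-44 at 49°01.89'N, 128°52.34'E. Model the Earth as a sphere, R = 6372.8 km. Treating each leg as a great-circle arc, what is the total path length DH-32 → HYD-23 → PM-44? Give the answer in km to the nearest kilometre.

DH-32: φ = +40.72600°, λ = +97.79000°
HYD-23: φ = +38.42267°, λ = +113.74483°
PM-44: φ = +49.03150°, λ = +128.87233°
DH-32→HYD-23: c = 0.218051 rad, d = 1389.60 km
HYD-23→PM-44: c = 0.264944 rad, d = 1688.43 km
Total = 1389.60 + 1688.43 = 3078.03 km

3078 km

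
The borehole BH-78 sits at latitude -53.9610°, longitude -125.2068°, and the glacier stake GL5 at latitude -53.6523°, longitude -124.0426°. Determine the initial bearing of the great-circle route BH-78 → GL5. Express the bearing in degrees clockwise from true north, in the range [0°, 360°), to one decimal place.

66.3°

Δλ = 1.1642°
y = sin Δλ · cos φ₂ = 0.012042
x = cos φ₁ sin φ₂ − sin φ₁ cos φ₂ cos Δλ = 0.005289
θ = atan2(y, x) = 66.2888° → 66.2888° (mod 360°)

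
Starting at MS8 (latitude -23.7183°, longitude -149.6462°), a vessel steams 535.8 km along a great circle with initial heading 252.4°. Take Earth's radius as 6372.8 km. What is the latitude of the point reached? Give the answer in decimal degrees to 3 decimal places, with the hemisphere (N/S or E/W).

δ = d/R = 535.8/6372.8 = 0.084076 rad
φ₂ = arcsin(sin φ₁ cos δ + cos φ₁ sin δ cos θ)
   = arcsin(-0.40224·0.99647 + 0.91553·0.08398·-0.30237) = -25.09161°
λ₂ = λ₁ + atan2(sin θ sin δ cos φ₁, cos δ − sin φ₁ sin φ₂) = -154.71703°

25.092°S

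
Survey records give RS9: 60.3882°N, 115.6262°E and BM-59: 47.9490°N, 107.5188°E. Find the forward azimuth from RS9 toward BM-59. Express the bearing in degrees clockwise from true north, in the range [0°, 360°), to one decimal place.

204.3°

Δλ = -8.1074°
y = sin Δλ · cos φ₂ = -0.094460
x = cos φ₁ sin φ₂ − sin φ₁ cos φ₂ cos Δλ = -0.209584
θ = atan2(y, x) = -155.7387° → 204.2613° (mod 360°)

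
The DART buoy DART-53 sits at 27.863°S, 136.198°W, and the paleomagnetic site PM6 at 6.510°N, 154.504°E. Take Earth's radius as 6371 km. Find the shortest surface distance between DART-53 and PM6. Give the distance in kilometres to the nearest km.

8348 km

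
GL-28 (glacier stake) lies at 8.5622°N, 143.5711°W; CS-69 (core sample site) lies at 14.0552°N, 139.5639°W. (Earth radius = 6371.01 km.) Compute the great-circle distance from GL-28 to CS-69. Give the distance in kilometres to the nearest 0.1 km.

750.9 km

Δφ = 5.4930°,  Δλ = 4.0072°
a = sin²(Δφ/2) + cos φ₁ cos φ₂ sin²(Δλ/2) = 0.003469
c = 2·arcsin(√a) = 0.117858 rad = 6.7528°
d = R·c = 6371.01 × 0.117858 = 750.9 km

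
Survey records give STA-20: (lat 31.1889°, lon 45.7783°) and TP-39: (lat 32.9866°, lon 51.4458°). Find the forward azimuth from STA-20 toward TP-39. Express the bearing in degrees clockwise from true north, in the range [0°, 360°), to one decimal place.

Δλ = 5.6675°
y = sin Δλ · cos φ₂ = 0.082836
x = cos φ₁ sin φ₂ − sin φ₁ cos φ₂ cos Δλ = 0.033494
θ = atan2(y, x) = 67.9844° → 67.9844° (mod 360°)

68.0°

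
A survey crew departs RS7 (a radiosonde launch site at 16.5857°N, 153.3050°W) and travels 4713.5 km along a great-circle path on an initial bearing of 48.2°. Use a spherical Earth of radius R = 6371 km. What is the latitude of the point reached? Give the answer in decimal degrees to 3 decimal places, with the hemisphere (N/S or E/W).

39.903°N

δ = d/R = 4713.5/6371 = 0.739837 rad
φ₂ = arcsin(sin φ₁ cos δ + cos φ₁ sin δ cos θ)
   = arcsin(0.28545·0.73858 + 0.95839·0.67417·0.66653) = 39.90266°
λ₂ = λ₁ + atan2(sin θ sin δ cos φ₁, cos δ − sin φ₁ sin φ₂) = -112.37528°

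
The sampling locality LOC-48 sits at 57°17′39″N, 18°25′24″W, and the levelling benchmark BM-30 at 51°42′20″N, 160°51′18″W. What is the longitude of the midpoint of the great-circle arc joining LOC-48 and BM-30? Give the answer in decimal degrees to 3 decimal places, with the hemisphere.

101.014°W

LOC-48: φ = +57.29417°, λ = -18.42333°
BM-30: φ = +51.70556°, λ = -160.85500°
Bx = cos φ₂ cos Δλ = -0.491193,  By = cos φ₂ sin Δλ = -0.377837
φₘ = atan2(sin φ₁ + sin φ₂, √((cos φ₁ + Bx)² + By²)) = 76.81419°
λₘ = λ₁ + atan2(By, cos φ₁ + Bx) = -101.01433°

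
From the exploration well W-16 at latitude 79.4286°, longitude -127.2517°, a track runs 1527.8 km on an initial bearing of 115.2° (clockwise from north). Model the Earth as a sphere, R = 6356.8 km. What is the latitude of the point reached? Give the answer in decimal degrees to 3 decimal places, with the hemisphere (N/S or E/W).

δ = d/R = 1527.8/6356.8 = 0.240341 rad
φ₂ = arcsin(sin φ₁ cos δ + cos φ₁ sin δ cos θ)
   = arcsin(0.98303·0.97126 + 0.18346·0.23803·-0.42578) = 69.41931°
λ₂ = λ₁ + atan2(sin θ sin δ cos φ₁, cos δ − sin φ₁ sin φ₂) = -89.46684°

69.419°N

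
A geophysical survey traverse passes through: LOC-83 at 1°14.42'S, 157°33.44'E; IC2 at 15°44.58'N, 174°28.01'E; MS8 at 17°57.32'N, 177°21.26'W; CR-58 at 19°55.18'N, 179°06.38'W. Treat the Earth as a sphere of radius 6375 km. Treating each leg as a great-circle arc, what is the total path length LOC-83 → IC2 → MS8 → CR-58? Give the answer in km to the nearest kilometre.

LOC-83: φ = -1.24033°, λ = +157.55733°
IC2: φ = +15.74300°, λ = +174.46683°
MS8: φ = +17.95533°, λ = -177.35433°
CR-58: φ = +19.91967°, λ = -179.10633°
LOC-83→IC2: c = 0.415817 rad, d = 2650.83 km
IC2→MS8: c = 0.141951 rad, d = 904.94 km
MS8→CR-58: c = 0.044853 rad, d = 285.94 km
Total = 2650.83 + 904.94 + 285.94 = 3841.71 km

3842 km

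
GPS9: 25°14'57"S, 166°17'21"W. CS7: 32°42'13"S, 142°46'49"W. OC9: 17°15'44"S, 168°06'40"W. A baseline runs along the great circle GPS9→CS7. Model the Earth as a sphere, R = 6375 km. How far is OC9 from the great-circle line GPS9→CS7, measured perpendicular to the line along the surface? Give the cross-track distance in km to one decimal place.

GPS9: φ = -25.24917°, λ = -166.28917°
CS7: φ = -32.70361°, λ = -142.78028°
OC9: φ = -17.26222°, λ = -168.11111°
δ₁₃ = central angle GPS9→OC9 = 0.142507 rad  (haversine)
θ₁₃ = bearing GPS9→OC9 = 347.656°,  θ₁₂ = bearing GPS9→CS7 = 115.421°
dₓₜ = R·arcsin(sin δ₁₃ · sin(θ₁₃ − θ₁₂)) = 6375·arcsin(0.14202·sin(232.236°)) = -717.270 km
|dₓₜ| = 717.270 km

717.3 km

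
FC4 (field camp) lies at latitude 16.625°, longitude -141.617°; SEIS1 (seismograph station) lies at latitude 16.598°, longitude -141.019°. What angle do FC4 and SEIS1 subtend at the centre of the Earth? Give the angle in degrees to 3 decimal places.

Δφ = -0.0270°,  Δλ = 0.5980°
a = sin²(Δφ/2) + cos φ₁ cos φ₂ sin²(Δλ/2) = 0.000025
c = 2·arcsin(√a) = 0.010013 rad = 0.5737°

0.574°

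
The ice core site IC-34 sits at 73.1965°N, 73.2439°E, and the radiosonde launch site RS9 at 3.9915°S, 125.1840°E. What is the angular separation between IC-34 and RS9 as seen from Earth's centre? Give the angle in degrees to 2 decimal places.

Δφ = -77.1880°,  Δλ = 51.9401°
a = sin²(Δφ/2) + cos φ₁ cos φ₂ sin²(Δλ/2) = 0.444424
c = 2·arcsin(√a) = 1.459415 rad = 83.6183°

83.62°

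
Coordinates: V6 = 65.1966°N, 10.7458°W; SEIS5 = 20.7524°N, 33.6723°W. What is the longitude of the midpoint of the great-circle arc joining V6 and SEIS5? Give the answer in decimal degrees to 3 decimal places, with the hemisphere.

Bx = cos φ₂ cos Δλ = 0.861251,  By = cos φ₂ sin Δλ = -0.364276
φₘ = atan2(sin φ₁ + sin φ₂, √((cos φ₁ + Bx)² + By²)) = 43.46569°
λₘ = λ₁ + atan2(By, cos φ₁ + Bx) = -26.62275°

26.623°W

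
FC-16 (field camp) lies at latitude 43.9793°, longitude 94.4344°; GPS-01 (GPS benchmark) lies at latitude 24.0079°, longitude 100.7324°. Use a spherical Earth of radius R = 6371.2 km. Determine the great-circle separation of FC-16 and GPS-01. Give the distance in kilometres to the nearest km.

2294 km

Δφ = -19.9714°,  Δλ = 6.2980°
a = sin²(Δφ/2) + cos φ₁ cos φ₂ sin²(Δλ/2) = 0.032052
c = 2·arcsin(√a) = 0.360002 rad = 20.6266°
d = R·c = 6371.2 × 0.360002 = 2293.6 km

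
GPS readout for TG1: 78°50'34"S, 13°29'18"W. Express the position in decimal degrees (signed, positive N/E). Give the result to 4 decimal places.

lat: 78.8428° S → -78.8428°
lon: 13.4883° W → -13.4883°

-78.8428°, -13.4883°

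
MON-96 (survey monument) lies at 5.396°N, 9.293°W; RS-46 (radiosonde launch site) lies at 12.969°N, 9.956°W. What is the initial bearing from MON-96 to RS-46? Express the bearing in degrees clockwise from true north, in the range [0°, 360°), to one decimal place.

Δλ = -0.6630°
y = sin Δλ · cos φ₂ = -0.011276
x = cos φ₁ sin φ₂ − sin φ₁ cos φ₂ cos Δλ = 0.131795
θ = atan2(y, x) = -4.8902° → 355.1098° (mod 360°)

355.1°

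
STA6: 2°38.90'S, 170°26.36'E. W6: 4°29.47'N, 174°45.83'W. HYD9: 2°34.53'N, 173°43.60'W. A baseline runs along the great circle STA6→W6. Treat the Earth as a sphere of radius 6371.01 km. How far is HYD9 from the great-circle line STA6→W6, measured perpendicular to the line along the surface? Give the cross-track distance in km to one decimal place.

241.8 km

STA6: φ = -2.64833°, λ = +170.43933°
W6: φ = +4.49117°, λ = -174.76383°
HYD9: φ = +2.57550°, λ = -173.72667°
δ₁₃ = central angle STA6→HYD9 = 0.290916 rad  (haversine)
θ₁₃ = bearing STA6→HYD9 = 71.861°,  θ₁₂ = bearing STA6→W6 = 64.259°
dₓₜ = R·arcsin(sin δ₁₃ · sin(θ₁₃ − θ₁₂)) = 6371.01·arcsin(0.28683·sin(7.602°)) = 241.808 km
|dₓₜ| = 241.808 km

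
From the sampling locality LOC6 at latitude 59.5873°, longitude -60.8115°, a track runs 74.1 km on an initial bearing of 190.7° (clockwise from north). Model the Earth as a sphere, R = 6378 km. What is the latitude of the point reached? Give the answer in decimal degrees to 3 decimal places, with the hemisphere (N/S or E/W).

δ = d/R = 74.1/6378 = 0.011618 rad
φ₂ = arcsin(sin φ₁ cos δ + cos φ₁ sin δ cos θ)
   = arcsin(0.86240·0.99993 + 0.50622·0.01162·-0.98261) = 58.93299°
λ₂ = λ₁ + atan2(sin θ sin δ cos φ₁, cos δ − sin φ₁ sin φ₂) = -61.05100°

58.933°N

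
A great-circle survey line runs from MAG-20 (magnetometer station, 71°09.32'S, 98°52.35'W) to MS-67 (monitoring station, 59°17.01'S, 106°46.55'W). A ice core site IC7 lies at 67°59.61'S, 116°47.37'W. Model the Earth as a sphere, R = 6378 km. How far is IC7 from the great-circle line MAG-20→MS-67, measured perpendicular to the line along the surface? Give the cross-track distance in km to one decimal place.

615.3 km

MAG-20: φ = -71.15533°, λ = -98.87250°
MS-67: φ = -59.28350°, λ = -106.77583°
IC7: φ = -67.99350°, λ = -116.78950°
δ₁₃ = central angle MAG-20→IC7 = 0.121665 rad  (haversine)
θ₁₃ = bearing MAG-20→IC7 = 288.226°,  θ₁₂ = bearing MAG-20→MS-67 = 340.751°
dₓₜ = R·arcsin(sin δ₁₃ · sin(θ₁₃ − θ₁₂)) = 6378·arcsin(0.12136·sin(-52.525°)) = -615.266 km
|dₓₜ| = 615.266 km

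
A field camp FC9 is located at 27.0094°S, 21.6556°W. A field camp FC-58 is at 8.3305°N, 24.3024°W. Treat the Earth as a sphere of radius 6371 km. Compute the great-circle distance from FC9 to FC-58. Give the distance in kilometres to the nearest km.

Δφ = 35.3399°,  Δλ = -2.6468°
a = sin²(Δφ/2) + cos φ₁ cos φ₂ sin²(Δλ/2) = 0.092603
c = 2·arcsin(√a) = 0.618422 rad = 35.4329°
d = R·c = 6371 × 0.618422 = 3940.0 km

3940 km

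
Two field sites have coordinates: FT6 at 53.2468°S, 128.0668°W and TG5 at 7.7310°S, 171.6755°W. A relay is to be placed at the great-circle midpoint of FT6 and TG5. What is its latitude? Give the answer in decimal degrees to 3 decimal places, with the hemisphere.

32.255°S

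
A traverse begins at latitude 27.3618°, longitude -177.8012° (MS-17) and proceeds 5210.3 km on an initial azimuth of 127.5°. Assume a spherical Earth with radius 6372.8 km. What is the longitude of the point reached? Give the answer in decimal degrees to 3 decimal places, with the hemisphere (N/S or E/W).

142.308°W

δ = d/R = 5210.3/6372.8 = 0.817584 rad
φ₂ = arcsin(sin φ₁ cos δ + cos φ₁ sin δ cos θ)
   = arcsin(0.45961·0.68399 + 0.88812·0.72950·-0.60876) = -4.59086°
λ₂ = λ₁ + atan2(sin θ sin δ cos φ₁, cos δ − sin φ₁ sin φ₂) = -142.30771°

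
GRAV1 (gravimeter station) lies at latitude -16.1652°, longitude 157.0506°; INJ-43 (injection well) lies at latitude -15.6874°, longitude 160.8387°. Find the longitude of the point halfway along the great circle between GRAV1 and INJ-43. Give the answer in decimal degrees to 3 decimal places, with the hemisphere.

158.947°E

Bx = cos φ₂ cos Δλ = 0.960648,  By = cos φ₂ sin Δλ = 0.063606
φₘ = atan2(sin φ₁ + sin φ₂, √((cos φ₁ + Bx)² + By²)) = -15.93456°
λₘ = λ₁ + atan2(By, cos φ₁ + Bx) = 158.94690°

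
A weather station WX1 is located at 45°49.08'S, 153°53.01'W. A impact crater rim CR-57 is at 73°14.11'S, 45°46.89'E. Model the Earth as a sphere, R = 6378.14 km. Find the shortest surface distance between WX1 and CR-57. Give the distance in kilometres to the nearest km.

6699 km

WX1: φ = -45.81800°, λ = -153.88350°
CR-57: φ = -73.23517°, λ = +45.78150°
Δφ = -27.4172°,  Δλ = -160.3350°
a = sin²(Δφ/2) + cos φ₁ cos φ₂ sin²(Δλ/2) = 0.251327
c = 2·arcsin(√a) = 1.050260 rad = 60.1755°
d = R·c = 6378.14 × 1.050260 = 6698.7 km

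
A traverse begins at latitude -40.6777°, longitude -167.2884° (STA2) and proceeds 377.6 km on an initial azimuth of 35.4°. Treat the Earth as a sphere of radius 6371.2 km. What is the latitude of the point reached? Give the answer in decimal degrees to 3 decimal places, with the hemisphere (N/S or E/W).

δ = d/R = 377.6/6371.2 = 0.059267 rad
φ₂ = arcsin(sin φ₁ cos δ + cos φ₁ sin δ cos θ)
   = arcsin(-0.65180·0.99824 + 0.75839·0.05923·0.81513) = -37.88239°
λ₂ = λ₁ + atan2(sin θ sin δ cos φ₁, cos δ − sin φ₁ sin φ₂) = -164.79680°

37.882°S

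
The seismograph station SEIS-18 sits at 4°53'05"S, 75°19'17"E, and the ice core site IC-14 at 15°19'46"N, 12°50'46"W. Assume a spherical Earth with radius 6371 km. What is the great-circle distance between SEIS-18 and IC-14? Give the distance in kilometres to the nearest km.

9955 km

SEIS-18: φ = -4.88472°, λ = +75.32139°
IC-14: φ = +15.32944°, λ = -12.84611°
Δφ = 20.2142°,  Δλ = -88.1675°
a = sin²(Δφ/2) + cos φ₁ cos φ₂ sin²(Δλ/2) = 0.495892
c = 2·arcsin(√a) = 1.562580 rad = 89.5292°
d = R·c = 6371 × 1.562580 = 9955.2 km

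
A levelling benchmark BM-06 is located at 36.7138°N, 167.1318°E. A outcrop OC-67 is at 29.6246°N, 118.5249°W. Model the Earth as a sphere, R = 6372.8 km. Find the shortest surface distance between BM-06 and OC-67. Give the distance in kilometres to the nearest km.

6794 km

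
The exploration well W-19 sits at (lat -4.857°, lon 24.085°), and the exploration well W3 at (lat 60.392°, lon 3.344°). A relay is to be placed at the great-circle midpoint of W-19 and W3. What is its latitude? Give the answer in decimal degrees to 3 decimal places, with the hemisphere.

28.113°N

Bx = cos φ₂ cos Δλ = 0.462043,  By = cos φ₂ sin Δλ = -0.174970
φₘ = atan2(sin φ₁ + sin φ₂, √((cos φ₁ + Bx)² + By²)) = 28.11310°
λₘ = λ₁ + atan2(By, cos φ₁ + Bx) = 17.24396°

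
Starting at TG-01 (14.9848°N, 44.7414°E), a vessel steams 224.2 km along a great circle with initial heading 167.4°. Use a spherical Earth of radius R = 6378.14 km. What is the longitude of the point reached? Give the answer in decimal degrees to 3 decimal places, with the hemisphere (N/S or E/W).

45.192°E

δ = d/R = 224.2/6378.14 = 0.035151 rad
φ₂ = arcsin(sin φ₁ cos δ + cos φ₁ sin δ cos θ)
   = arcsin(0.25856·0.99938 + 0.96599·0.03514·-0.97592) = 13.01885°
λ₂ = λ₁ + atan2(sin θ sin δ cos φ₁, cos δ − sin φ₁ sin φ₂) = 45.19225°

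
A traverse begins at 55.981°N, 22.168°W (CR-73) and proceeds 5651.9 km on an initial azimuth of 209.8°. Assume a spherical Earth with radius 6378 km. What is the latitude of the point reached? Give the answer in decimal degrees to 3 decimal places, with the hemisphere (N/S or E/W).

8.516°N

δ = d/R = 5651.9/6378 = 0.886156 rad
φ₂ = arcsin(sin φ₁ cos δ + cos φ₁ sin δ cos θ)
   = arcsin(0.82885·0.63239 + 0.55947·0.77465·-0.86777) = 8.51575°
λ₂ = λ₁ + atan2(sin θ sin δ cos φ₁, cos δ − sin φ₁ sin φ₂) = -45.07712°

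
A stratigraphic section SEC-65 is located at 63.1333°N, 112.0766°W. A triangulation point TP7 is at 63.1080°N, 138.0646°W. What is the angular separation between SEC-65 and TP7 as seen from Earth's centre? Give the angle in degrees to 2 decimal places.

11.67°

Δφ = -0.0253°,  Δλ = -25.9880°
a = sin²(Δφ/2) + cos φ₁ cos φ₂ sin²(Δλ/2) = 0.010334
c = 2·arcsin(√a) = 0.203667 rad = 11.6692°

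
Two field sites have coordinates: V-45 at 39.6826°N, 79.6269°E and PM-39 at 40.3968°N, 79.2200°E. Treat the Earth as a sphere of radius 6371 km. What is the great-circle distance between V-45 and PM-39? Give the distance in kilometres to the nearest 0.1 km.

86.6 km

Δφ = 0.7142°,  Δλ = -0.4069°
a = sin²(Δφ/2) + cos φ₁ cos φ₂ sin²(Δλ/2) = 0.000046
c = 2·arcsin(√a) = 0.013599 rad = 0.7792°
d = R·c = 6371 × 0.013599 = 86.6 km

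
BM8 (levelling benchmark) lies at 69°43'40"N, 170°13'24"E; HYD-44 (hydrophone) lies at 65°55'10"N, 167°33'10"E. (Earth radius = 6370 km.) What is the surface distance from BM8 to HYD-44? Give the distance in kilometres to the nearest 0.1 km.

BM8: φ = +69.72778°, λ = +170.22333°
HYD-44: φ = +65.91944°, λ = +167.55278°
Δφ = -3.8083°,  Δλ = -2.6706°
a = sin²(Δφ/2) + cos φ₁ cos φ₂ sin²(Δλ/2) = 0.001181
c = 2·arcsin(√a) = 0.068741 rad = 3.9386°
d = R·c = 6370 × 0.068741 = 437.9 km

437.9 km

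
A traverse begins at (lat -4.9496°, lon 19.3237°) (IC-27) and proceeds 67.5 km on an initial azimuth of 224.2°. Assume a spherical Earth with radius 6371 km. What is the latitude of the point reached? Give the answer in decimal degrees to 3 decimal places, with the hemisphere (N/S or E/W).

5.385°S

δ = d/R = 67.5/6371 = 0.010595 rad
φ₂ = arcsin(sin φ₁ cos δ + cos φ₁ sin δ cos θ)
   = arcsin(-0.08628·0.99994 + 0.99627·0.01059·-0.71691) = -5.38466°
λ₂ = λ₁ + atan2(sin θ sin δ cos φ₁, cos δ − sin φ₁ sin φ₂) = 18.89862°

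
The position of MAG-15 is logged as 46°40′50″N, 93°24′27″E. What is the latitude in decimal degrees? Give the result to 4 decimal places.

46.6806°N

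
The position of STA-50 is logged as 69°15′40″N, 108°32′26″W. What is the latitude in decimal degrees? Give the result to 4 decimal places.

69° + 15′/60 + 40″/3600 = 69 + 0.25000 + 0.01111 = 69.2611°

69.2611°N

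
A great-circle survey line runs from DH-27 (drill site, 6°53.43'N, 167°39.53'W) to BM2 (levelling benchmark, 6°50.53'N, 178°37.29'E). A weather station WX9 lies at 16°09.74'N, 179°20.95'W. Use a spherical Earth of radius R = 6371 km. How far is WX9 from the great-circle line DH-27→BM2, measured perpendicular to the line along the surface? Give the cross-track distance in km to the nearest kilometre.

1033 km

DH-27: φ = +6.89050°, λ = -167.65883°
BM2: φ = +6.84217°, λ = +178.62150°
WX9: φ = +16.16233°, λ = -179.34917°
δ₁₃ = central angle DH-27→WX9 = 0.257004 rad  (haversine)
θ₁₃ = bearing DH-27→WX9 = 310.036°,  θ₁₂ = bearing DH-27→BM2 = 270.622°
dₓₜ = R·arcsin(sin δ₁₃ · sin(θ₁₃ − θ₁₂)) = 6371·arcsin(0.25418·sin(39.414°)) = 1032.718 km
|dₓₜ| = 1032.718 km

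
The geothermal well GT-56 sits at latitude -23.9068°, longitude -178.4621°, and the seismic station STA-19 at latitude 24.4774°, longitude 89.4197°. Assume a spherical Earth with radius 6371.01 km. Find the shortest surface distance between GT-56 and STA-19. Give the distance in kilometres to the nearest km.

11282 km

Δφ = 48.3842°,  Δλ = -92.1182°
a = sin²(Δφ/2) + cos φ₁ cos φ₂ sin²(Δλ/2) = 0.599331
c = 2·arcsin(√a) = 1.770789 rad = 101.4587°
d = R·c = 6371.01 × 1.770789 = 11281.7 km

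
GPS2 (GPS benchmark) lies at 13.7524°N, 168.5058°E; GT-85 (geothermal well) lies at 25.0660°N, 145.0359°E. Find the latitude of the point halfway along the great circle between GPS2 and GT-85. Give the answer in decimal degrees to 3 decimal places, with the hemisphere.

19.791°N

Bx = cos φ₂ cos Δλ = 0.830881,  By = cos φ₂ sin Δλ = -0.360759
φₘ = atan2(sin φ₁ + sin φ₂, √((cos φ₁ + Bx)² + By²)) = 19.79117°
λₘ = λ₁ + atan2(By, cos φ₁ + Bx) = 157.18621°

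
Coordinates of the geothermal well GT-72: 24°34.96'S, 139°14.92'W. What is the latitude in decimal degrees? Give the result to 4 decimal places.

24° + 34.96′/60 = 24 + 0.58267 = 24.5827°

24.5827°S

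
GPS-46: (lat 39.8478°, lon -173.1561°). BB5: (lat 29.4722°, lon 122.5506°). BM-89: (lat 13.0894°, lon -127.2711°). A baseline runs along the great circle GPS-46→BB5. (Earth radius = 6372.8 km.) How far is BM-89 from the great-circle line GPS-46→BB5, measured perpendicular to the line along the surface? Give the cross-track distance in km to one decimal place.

879.0 km

δ₁₃ = central angle GPS-46→BM-89 = 0.842423 rad  (haversine)
θ₁₃ = bearing GPS-46→BM-89 = 110.436°,  θ₁₂ = bearing GPS-46→BB5 = 279.819°
dₓₜ = R·arcsin(sin δ₁₃ · sin(θ₁₃ − θ₁₂)) = 6372.8·arcsin(0.74626·sin(-169.383°)) = -878.989 km
|dₓₜ| = 878.989 km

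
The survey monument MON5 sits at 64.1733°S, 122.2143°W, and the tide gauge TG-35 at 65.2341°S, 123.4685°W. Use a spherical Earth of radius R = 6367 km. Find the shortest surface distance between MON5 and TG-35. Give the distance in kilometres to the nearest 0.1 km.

132.1 km

Δφ = -1.0608°,  Δλ = -1.2542°
a = sin²(Δφ/2) + cos φ₁ cos φ₂ sin²(Δλ/2) = 0.000108
c = 2·arcsin(√a) = 0.020742 rad = 1.1884°
d = R·c = 6367 × 0.020742 = 132.1 km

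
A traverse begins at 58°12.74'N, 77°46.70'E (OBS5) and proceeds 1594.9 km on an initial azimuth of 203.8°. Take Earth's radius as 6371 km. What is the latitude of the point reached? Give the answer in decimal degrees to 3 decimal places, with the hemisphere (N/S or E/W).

OBS5: φ = +58.21233°, λ = +77.77833°
δ = d/R = 1594.9/6371 = 0.250337 rad
φ₂ = arcsin(sin φ₁ cos δ + cos φ₁ sin δ cos θ)
   = arcsin(0.85001·0.96883 + 0.52677·0.24773·-0.91496) = 44.75770°
λ₂ = λ₁ + atan2(sin θ sin δ cos φ₁, cos δ − sin φ₁ sin φ₂) = 69.68502°

44.758°N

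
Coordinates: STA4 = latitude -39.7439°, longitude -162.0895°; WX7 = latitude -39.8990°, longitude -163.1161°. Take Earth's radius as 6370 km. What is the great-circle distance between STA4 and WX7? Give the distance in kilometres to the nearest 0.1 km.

89.3 km

Δφ = -0.1551°,  Δλ = -1.0266°
a = sin²(Δφ/2) + cos φ₁ cos φ₂ sin²(Δλ/2) = 0.000049
c = 2·arcsin(√a) = 0.014025 rad = 0.8036°
d = R·c = 6370 × 0.014025 = 89.3 km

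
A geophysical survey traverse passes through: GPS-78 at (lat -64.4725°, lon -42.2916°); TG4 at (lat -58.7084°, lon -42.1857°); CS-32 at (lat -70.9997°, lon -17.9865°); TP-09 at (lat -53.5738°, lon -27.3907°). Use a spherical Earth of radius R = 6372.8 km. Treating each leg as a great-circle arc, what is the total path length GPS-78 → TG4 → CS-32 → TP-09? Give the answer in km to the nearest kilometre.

4391 km

GPS-78→TG4: c = 0.100606 rad, d = 641.14 km
TG4→CS-32: c = 0.275761 rad, d = 1757.37 km
CS-32→TP-09: c = 0.312699 rad, d = 1992.77 km
Total = 641.14 + 1757.37 + 1992.77 = 4391.28 km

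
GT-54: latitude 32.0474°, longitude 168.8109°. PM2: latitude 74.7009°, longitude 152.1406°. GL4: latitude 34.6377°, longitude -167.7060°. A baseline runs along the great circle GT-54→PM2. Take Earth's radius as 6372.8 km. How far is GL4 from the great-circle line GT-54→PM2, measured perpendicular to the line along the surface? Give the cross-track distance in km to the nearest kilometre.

δ₁₃ = central angle GT-54→GL4 = 0.344574 rad  (haversine)
θ₁₃ = bearing GT-54→GL4 = 76.064°,  θ₁₂ = bearing GT-54→PM2 = 353.680°
dₓₜ = R·arcsin(sin δ₁₃ · sin(θ₁₃ − θ₁₂)) = 6372.8·arcsin(0.33780·sin(-277.616°)) = 2175.736 km
|dₓₜ| = 2175.736 km

2176 km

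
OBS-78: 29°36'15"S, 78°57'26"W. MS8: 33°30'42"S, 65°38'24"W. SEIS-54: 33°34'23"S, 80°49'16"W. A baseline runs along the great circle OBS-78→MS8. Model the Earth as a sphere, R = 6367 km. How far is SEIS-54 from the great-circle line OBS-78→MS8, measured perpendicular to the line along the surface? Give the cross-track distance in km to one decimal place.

OBS-78: φ = -29.60417°, λ = -78.95722°
MS8: φ = -33.51167°, λ = -65.64000°
SEIS-54: φ = -33.57306°, λ = -80.82111°
δ₁₃ = central angle OBS-78→SEIS-54 = 0.074603 rad  (haversine)
θ₁₃ = bearing OBS-78→SEIS-54 = 201.321°,  θ₁₂ = bearing OBS-78→MS8 = 112.416°
dₓₜ = R·arcsin(sin δ₁₃ · sin(θ₁₃ − θ₁₂)) = 6367·arcsin(0.07453·sin(88.905°)) = 474.909 km
|dₓₜ| = 474.909 km

474.9 km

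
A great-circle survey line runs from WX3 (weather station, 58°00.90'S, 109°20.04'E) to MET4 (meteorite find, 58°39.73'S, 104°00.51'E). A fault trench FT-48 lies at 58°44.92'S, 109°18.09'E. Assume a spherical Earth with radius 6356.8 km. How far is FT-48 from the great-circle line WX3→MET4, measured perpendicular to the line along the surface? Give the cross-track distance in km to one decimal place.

WX3: φ = -58.01500°, λ = +109.33400°
MET4: φ = -58.66217°, λ = +104.00850°
FT-48: φ = -58.74867°, λ = +109.30150°
δ₁₃ = central angle WX3→FT-48 = 0.012808 rad  (haversine)
θ₁₃ = bearing WX3→FT-48 = 181.317°,  θ₁₂ = bearing WX3→MET4 = 254.707°
dₓₜ = R·arcsin(sin δ₁₃ · sin(θ₁₃ − θ₁₂)) = 6356.8·arcsin(0.01281·sin(-73.390°)) = -78.023 km
|dₓₜ| = 78.023 km

78.0 km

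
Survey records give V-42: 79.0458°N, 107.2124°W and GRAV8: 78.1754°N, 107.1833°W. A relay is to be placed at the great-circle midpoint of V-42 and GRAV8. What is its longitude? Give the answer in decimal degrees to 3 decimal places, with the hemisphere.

107.197°W

Bx = cos φ₂ cos Δλ = 0.204916,  By = cos φ₂ sin Δλ = 0.000104
φₘ = atan2(sin φ₁ + sin φ₂, √((cos φ₁ + Bx)² + By²)) = 78.61060°
λₘ = λ₁ + atan2(By, cos φ₁ + Bx) = -107.19730°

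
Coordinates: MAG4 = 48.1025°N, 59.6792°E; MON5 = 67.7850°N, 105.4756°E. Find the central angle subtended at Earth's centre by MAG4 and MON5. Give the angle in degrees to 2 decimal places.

30.10°

Δφ = 19.6825°,  Δλ = 45.7964°
a = sin²(Δφ/2) + cos φ₁ cos φ₂ sin²(Δλ/2) = 0.067438
c = 2·arcsin(√a) = 0.525399 rad = 30.1031°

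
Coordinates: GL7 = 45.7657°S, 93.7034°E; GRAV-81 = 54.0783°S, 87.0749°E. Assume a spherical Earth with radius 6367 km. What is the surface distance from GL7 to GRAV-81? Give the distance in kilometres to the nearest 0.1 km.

1037.3 km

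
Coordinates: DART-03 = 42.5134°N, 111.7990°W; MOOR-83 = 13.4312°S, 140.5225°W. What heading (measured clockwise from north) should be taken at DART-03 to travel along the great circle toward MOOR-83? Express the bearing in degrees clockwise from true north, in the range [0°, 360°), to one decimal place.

Δλ = -28.7235°
y = sin Δλ · cos φ₂ = -0.467439
x = cos φ₁ sin φ₂ − sin φ₁ cos φ₂ cos Δλ = -0.747618
θ = atan2(y, x) = -147.9848° → 212.0152° (mod 360°)

212.0°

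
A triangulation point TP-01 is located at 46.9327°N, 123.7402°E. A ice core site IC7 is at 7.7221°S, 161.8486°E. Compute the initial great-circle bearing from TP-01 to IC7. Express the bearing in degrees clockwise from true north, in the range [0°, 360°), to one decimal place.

137.2°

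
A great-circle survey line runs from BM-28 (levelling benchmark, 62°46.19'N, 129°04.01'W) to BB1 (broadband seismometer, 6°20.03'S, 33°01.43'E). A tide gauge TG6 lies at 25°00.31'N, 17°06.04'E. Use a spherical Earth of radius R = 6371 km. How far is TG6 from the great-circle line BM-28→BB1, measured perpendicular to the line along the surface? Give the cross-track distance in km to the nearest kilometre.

1020 km

BM-28: φ = +62.76983°, λ = -129.06683°
BB1: φ = -6.33383°, λ = +33.02383°
TG6: φ = +25.00517°, λ = +17.10067°
δ₁₃ = central angle BM-28→TG6 = 1.539397 rad  (haversine)
θ₁₃ = bearing BM-28→TG6 = 30.320°,  θ₁₂ = bearing BM-28→BB1 = 21.140°
dₓₜ = R·arcsin(sin δ₁₃ · sin(θ₁₃ − θ₁₂)) = 6371·arcsin(0.99951·sin(9.181°)) = 1020.320 km
|dₓₜ| = 1020.320 km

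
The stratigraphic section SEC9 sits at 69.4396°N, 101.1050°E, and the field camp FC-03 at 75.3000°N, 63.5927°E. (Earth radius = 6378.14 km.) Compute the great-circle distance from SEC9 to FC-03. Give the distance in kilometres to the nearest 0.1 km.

1390.0 km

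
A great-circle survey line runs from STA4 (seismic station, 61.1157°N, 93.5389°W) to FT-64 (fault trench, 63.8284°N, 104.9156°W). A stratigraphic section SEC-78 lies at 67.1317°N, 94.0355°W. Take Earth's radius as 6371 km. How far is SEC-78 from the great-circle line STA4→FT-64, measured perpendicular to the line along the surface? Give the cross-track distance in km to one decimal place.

δ₁₃ = central angle STA4→SEC-78 = 0.105066 rad  (haversine)
θ₁₃ = bearing STA4→SEC-78 = 358.160°,  θ₁₂ = bearing STA4→FT-64 = 302.260°
dₓₜ = R·arcsin(sin δ₁₃ · sin(θ₁₃ − θ₁₂)) = 6371·arcsin(0.10487·sin(55.900°)) = 553.961 km
|dₓₜ| = 553.961 km

554.0 km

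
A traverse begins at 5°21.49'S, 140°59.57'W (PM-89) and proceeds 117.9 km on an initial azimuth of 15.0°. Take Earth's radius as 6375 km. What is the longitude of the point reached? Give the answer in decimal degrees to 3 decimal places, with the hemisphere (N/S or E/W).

140.718°W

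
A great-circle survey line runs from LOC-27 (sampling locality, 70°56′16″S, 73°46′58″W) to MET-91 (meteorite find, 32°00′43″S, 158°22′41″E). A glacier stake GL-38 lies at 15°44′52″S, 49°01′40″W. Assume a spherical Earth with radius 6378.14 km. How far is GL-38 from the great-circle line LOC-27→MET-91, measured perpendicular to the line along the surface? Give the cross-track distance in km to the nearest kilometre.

1542 km

LOC-27: φ = -70.93778°, λ = -73.78278°
MET-91: φ = -32.01194°, λ = +158.37806°
GL-38: φ = -15.74778°, λ = -49.02778°
δ₁₃ = central angle LOC-27→GL-38 = 0.998015 rad  (haversine)
θ₁₃ = bearing LOC-27→GL-38 = 28.657°,  θ₁₂ = bearing LOC-27→MET-91 = 225.209°
dₓₜ = R·arcsin(sin δ₁₃ · sin(θ₁₃ − θ₁₂)) = 6378.14·arcsin(0.84040·sin(-196.553°)) = 1542.078 km
|dₓₜ| = 1542.078 km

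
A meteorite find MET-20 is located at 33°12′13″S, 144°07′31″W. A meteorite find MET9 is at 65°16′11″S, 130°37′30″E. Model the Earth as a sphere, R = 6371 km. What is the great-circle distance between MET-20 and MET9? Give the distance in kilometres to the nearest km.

MET-20: φ = -33.20361°, λ = -144.12528°
MET9: φ = -65.26972°, λ = +130.62500°
Δφ = -32.0661°,  Δλ = -85.2497°
a = sin²(Δφ/2) + cos φ₁ cos φ₂ sin²(Δλ/2) = 0.236810
c = 2·arcsin(√a) = 1.016458 rad = 58.2388°
d = R·c = 6371 × 1.016458 = 6475.9 km

6476 km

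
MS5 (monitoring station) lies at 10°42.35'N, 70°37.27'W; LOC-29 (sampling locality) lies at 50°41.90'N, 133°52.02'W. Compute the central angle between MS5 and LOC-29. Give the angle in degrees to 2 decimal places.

MS5: φ = +10.70583°, λ = -70.62117°
LOC-29: φ = +50.69833°, λ = -133.86700°
Δφ = 39.9925°,  Δλ = -63.2458°
a = sin²(Δφ/2) + cos φ₁ cos φ₂ sin²(Δλ/2) = 0.288039
c = 2·arcsin(√a) = 1.133025 rad = 64.9175°

64.92°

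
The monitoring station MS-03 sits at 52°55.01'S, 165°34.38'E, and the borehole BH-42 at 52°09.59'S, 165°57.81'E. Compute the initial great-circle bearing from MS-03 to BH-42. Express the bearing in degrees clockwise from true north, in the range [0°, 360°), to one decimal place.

17.6°

MS-03: φ = -52.91683°, λ = +165.57300°
BH-42: φ = -52.15983°, λ = +165.96350°
Δλ = 0.3905°
y = sin Δλ · cos φ₂ = 0.004181
x = cos φ₁ sin φ₂ − sin φ₁ cos φ₂ cos Δλ = 0.013200
θ = atan2(y, x) = 17.5748° → 17.5748° (mod 360°)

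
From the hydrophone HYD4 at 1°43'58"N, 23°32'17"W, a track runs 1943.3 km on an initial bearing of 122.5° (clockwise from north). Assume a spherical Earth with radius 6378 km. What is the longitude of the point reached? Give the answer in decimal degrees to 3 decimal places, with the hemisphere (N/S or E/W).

HYD4: φ = +1.73278°, λ = -23.53806°
δ = d/R = 1943.3/6378 = 0.304688 rad
φ₂ = arcsin(sin φ₁ cos δ + cos φ₁ sin δ cos θ)
   = arcsin(0.03024·0.95394 + 0.99954·0.30000·-0.53730) = -7.60070°
λ₂ = λ₁ + atan2(sin θ sin δ cos φ₁, cos δ − sin φ₁ sin φ₂) = -8.74928°

8.749°W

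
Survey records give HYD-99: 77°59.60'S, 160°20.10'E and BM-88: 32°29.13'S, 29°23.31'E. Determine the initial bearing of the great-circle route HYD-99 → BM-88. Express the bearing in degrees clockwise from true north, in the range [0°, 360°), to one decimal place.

HYD-99: φ = -77.99333°, λ = +160.33500°
BM-88: φ = -32.48550°, λ = +29.38850°
Δλ = -130.9465°
y = sin Δλ · cos φ₂ = -0.637135
x = cos φ₁ sin φ₂ − sin φ₁ cos φ₂ cos Δλ = -0.652443
θ = atan2(y, x) = -135.6801° → 224.3199° (mod 360°)

224.3°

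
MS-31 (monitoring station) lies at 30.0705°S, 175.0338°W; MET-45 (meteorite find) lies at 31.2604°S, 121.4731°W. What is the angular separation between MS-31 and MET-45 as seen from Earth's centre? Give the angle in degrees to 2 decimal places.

45.62°

Δφ = -1.1899°,  Δλ = 53.5607°
a = sin²(Δφ/2) + cos φ₁ cos φ₂ sin²(Δλ/2) = 0.150291
c = 2·arcsin(√a) = 0.796215 rad = 45.6197°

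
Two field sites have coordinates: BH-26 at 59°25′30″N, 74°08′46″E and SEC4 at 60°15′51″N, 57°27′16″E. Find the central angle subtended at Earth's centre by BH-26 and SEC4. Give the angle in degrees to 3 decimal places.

BH-26: φ = +59.42500°, λ = +74.14611°
SEC4: φ = +60.26417°, λ = +57.45444°
Δφ = 0.8392°,  Δλ = -16.6917°
a = sin²(Δφ/2) + cos φ₁ cos φ₂ sin²(Δλ/2) = 0.005369
c = 2·arcsin(√a) = 0.146679 rad = 8.4041°

8.404°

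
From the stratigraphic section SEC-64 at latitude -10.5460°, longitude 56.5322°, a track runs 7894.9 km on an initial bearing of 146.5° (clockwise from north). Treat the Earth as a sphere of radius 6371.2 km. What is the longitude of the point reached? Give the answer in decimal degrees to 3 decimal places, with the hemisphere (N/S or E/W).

127.916°E

δ = d/R = 7894.9/6371.2 = 1.239154 rad
φ₂ = arcsin(sin φ₁ cos δ + cos φ₁ sin δ cos θ)
   = arcsin(-0.18302·0.32560 + 0.98311·0.94551·-0.83389) = -56.58674°
λ₂ = λ₁ + atan2(sin θ sin δ cos φ₁, cos δ − sin φ₁ sin φ₂) = 127.91593°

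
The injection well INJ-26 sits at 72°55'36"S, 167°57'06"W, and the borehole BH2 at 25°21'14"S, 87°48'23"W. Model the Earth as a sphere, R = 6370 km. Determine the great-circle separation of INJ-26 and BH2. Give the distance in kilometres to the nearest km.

6999 km

INJ-26: φ = -72.92667°, λ = -167.95167°
BH2: φ = -25.35389°, λ = -87.80639°
Δφ = 47.5728°,  Δλ = 80.1453°
a = sin²(Δφ/2) + cos φ₁ cos φ₂ sin²(Δλ/2) = 0.272627
c = 2·arcsin(√a) = 1.098710 rad = 62.9514°
d = R·c = 6370 × 1.098710 = 6998.8 km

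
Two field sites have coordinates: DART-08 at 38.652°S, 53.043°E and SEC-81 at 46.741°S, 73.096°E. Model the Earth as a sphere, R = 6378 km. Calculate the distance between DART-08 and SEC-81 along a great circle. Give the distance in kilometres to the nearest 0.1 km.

Δφ = -8.0890°,  Δλ = 20.0530°
a = sin²(Δφ/2) + cos φ₁ cos φ₂ sin²(Δλ/2) = 0.021197
c = 2·arcsin(√a) = 0.292224 rad = 16.7432°
d = R·c = 6378 × 0.292224 = 1863.8 km

1863.8 km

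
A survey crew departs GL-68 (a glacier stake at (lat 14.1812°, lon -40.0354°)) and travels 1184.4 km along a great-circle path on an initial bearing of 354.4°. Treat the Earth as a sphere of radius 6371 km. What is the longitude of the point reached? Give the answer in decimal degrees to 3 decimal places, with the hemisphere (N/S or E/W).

δ = d/R = 1184.4/6371 = 0.185905 rad
φ₂ = arcsin(sin φ₁ cos δ + cos φ₁ sin δ cos θ)
   = arcsin(0.24499·0.98277 + 0.96953·0.18484·0.99523) = 24.77878°
λ₂ = λ₁ + atan2(sin θ sin δ cos φ₁, cos δ − sin φ₁ sin φ₂) = -41.17370°

41.174°W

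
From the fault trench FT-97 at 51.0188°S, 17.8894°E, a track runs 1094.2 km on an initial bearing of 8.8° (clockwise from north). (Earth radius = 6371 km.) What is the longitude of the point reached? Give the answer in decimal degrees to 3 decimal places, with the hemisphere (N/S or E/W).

δ = d/R = 1094.2/6371 = 0.171747 rad
φ₂ = arcsin(sin φ₁ cos δ + cos φ₁ sin δ cos θ)
   = arcsin(-0.77735·0.98529 + 0.62907·0.17090·0.98823) = -41.27483°
λ₂ = λ₁ + atan2(sin θ sin δ cos φ₁, cos δ − sin φ₁ sin φ₂) = 19.88307°

19.883°E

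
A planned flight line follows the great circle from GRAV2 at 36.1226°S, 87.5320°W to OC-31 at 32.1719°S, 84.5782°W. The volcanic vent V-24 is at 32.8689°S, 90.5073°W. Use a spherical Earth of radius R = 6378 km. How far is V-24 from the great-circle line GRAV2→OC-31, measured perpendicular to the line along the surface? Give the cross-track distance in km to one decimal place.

427.3 km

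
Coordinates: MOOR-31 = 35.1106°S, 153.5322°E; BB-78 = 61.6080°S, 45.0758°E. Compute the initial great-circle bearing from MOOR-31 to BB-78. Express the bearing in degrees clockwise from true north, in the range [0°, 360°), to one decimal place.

209.2°

Δλ = -108.4564°
y = sin Δλ · cos φ₂ = -0.451044
x = cos φ₁ sin φ₂ − sin φ₁ cos φ₂ cos Δλ = -0.806227
θ = atan2(y, x) = -150.7751° → 209.2249° (mod 360°)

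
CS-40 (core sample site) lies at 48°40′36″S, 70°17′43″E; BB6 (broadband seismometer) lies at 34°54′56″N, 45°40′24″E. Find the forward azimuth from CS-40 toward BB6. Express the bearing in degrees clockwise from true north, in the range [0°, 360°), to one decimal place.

340.0°

CS-40: φ = -48.67667°, λ = +70.29528°
BB6: φ = +34.91556°, λ = +45.67333°
Δλ = -24.6219°
y = sin Δλ · cos φ₂ = -0.341634
x = cos φ₁ sin φ₂ − sin φ₁ cos φ₂ cos Δλ = 0.937761
θ = atan2(y, x) = -20.0171° → 339.9829° (mod 360°)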